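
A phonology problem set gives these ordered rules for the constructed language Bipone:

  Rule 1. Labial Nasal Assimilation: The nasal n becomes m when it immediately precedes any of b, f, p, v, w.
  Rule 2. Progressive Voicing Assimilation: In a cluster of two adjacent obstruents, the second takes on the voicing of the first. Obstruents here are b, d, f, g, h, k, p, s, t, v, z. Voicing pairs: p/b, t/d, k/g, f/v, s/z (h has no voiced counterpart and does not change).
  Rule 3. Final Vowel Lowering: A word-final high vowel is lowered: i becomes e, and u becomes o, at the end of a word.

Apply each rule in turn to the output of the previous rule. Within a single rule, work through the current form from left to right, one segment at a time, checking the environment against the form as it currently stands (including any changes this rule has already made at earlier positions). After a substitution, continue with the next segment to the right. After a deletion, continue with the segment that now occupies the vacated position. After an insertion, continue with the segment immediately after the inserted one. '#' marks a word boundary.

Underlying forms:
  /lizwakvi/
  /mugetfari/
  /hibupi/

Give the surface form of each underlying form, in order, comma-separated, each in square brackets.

[lizwakfe], [mugetfare], [hibupe]

/lizwakvi/:
  Rule 1 Labial Nasal Assimilation: no change — [lizwakvi]
  Rule 2 Progressive Voicing Assimilation: [lizwakvi] → [lizwakfi]
  Rule 3 Final Vowel Lowering: [lizwakfi] → [lizwakfe]
/mugetfari/:
  Rule 1 Labial Nasal Assimilation: no change — [mugetfari]
  Rule 2 Progressive Voicing Assimilation: no change — [mugetfari]
  Rule 3 Final Vowel Lowering: [mugetfari] → [mugetfare]
/hibupi/:
  Rule 1 Labial Nasal Assimilation: no change — [hibupi]
  Rule 2 Progressive Voicing Assimilation: no change — [hibupi]
  Rule 3 Final Vowel Lowering: [hibupi] → [hibupe]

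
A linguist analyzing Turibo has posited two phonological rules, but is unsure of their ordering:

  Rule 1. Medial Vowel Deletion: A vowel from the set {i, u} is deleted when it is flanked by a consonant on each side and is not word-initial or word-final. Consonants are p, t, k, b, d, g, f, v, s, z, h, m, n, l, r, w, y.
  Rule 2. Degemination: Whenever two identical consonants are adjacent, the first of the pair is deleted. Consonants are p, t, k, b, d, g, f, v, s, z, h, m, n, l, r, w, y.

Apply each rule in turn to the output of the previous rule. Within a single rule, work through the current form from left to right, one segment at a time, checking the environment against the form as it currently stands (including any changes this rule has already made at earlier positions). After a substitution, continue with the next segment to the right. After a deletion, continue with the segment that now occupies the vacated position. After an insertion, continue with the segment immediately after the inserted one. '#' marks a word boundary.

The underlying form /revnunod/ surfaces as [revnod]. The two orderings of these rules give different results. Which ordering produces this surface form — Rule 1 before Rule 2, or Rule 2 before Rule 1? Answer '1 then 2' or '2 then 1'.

Order 1 then 2:
  1 Medial Vowel Deletion: [revnunod] → [revnnod]
  2 Degemination: [revnnod] → [revnod]
  result: [revnod]
Order 2 then 1:
  2 Degemination: no change — [revnunod]
  1 Medial Vowel Deletion: [revnunod] → [revnnod]
  result: [revnnod]

1 then 2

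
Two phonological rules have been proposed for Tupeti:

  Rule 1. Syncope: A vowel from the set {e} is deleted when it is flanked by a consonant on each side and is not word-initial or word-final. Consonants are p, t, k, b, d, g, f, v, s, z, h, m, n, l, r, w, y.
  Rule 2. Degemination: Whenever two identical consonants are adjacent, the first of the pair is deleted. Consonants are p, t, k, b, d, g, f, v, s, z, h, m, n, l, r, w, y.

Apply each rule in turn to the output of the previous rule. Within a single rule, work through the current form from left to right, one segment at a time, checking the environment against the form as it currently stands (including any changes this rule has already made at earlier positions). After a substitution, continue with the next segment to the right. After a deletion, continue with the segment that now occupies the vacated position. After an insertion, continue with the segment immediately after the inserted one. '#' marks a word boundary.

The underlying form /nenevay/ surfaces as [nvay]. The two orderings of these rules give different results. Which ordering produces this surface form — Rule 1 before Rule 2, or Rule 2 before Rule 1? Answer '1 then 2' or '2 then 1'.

1 then 2

Order 1 then 2:
  1 Syncope: [nenevay] → [nnvay]
  2 Degemination: [nnvay] → [nvay]
  result: [nvay]
Order 2 then 1:
  2 Degemination: no change — [nenevay]
  1 Syncope: [nenevay] → [nnvay]
  result: [nnvay]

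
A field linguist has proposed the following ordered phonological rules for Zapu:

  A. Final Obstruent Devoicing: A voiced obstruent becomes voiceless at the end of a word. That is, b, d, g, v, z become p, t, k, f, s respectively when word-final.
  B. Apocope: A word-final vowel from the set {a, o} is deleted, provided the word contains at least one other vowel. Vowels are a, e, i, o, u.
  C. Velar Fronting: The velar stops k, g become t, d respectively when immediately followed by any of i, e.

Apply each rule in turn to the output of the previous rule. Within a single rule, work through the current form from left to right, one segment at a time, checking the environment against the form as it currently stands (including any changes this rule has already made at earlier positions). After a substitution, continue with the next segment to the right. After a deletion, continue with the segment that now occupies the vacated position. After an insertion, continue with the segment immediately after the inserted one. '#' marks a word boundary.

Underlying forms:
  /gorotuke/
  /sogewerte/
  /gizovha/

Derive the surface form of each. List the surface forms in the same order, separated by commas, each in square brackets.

[gorotute], [sodewerte], [dizovh]

/gorotuke/:
  A Final Obstruent Devoicing: no change — [gorotuke]
  B Apocope: no change — [gorotuke]
  C Velar Fronting: [gorotuke] → [gorotute]
/sogewerte/:
  A Final Obstruent Devoicing: no change — [sogewerte]
  B Apocope: no change — [sogewerte]
  C Velar Fronting: [sogewerte] → [sodewerte]
/gizovha/:
  A Final Obstruent Devoicing: no change — [gizovha]
  B Apocope: [gizovha] → [gizovh]
  C Velar Fronting: [gizovh] → [dizovh]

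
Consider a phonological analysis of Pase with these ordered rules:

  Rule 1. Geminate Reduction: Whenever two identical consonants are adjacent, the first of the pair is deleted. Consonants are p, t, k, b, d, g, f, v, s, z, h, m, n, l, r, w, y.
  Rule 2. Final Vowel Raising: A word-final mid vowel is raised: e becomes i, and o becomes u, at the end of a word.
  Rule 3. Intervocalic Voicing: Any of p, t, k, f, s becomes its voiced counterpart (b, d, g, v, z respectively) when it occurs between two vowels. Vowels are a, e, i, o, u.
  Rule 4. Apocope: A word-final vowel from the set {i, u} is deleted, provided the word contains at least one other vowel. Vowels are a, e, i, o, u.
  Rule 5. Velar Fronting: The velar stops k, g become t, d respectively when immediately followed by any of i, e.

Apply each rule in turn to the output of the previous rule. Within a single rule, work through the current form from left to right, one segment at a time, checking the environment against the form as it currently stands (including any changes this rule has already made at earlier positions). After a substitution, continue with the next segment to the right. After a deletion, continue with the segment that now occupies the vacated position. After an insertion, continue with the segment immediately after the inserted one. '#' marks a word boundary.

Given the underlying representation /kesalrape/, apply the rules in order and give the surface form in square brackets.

[tezalrab]

Rule 1 Geminate Reduction: no change — [kesalrape]
Rule 2 Final Vowel Raising: [kesalrape] → [kesalrapi]
Rule 3 Intervocalic Voicing: [kesalrapi] → [kezalrabi]
Rule 4 Apocope: [kezalrabi] → [kezalrab]
Rule 5 Velar Fronting: [kezalrab] → [tezalrab]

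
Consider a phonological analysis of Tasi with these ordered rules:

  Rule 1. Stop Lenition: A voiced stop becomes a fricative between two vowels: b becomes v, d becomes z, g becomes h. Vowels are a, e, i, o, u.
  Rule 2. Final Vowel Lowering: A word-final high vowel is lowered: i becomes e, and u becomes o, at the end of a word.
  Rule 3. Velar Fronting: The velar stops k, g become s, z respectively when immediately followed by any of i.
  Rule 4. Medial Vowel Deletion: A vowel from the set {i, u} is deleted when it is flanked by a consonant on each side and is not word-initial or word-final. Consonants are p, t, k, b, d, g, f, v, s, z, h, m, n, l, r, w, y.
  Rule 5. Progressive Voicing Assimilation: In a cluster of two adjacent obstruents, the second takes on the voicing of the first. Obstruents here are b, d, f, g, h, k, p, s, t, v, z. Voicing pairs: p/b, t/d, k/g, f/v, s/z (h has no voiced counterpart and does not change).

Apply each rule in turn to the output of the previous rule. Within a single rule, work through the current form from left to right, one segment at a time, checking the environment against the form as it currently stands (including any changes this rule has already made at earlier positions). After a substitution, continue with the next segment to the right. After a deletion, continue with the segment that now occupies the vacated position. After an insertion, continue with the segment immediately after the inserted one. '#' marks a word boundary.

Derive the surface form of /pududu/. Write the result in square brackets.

Rule 1 Stop Lenition: [pududu] → [puzuzu]
Rule 2 Final Vowel Lowering: [puzuzu] → [puzuzo]
Rule 3 Velar Fronting: no change — [puzuzo]
Rule 4 Medial Vowel Deletion: [puzuzo] → [pzzo]
Rule 5 Progressive Voicing Assimilation: [pzzo] → [psso]

[psso]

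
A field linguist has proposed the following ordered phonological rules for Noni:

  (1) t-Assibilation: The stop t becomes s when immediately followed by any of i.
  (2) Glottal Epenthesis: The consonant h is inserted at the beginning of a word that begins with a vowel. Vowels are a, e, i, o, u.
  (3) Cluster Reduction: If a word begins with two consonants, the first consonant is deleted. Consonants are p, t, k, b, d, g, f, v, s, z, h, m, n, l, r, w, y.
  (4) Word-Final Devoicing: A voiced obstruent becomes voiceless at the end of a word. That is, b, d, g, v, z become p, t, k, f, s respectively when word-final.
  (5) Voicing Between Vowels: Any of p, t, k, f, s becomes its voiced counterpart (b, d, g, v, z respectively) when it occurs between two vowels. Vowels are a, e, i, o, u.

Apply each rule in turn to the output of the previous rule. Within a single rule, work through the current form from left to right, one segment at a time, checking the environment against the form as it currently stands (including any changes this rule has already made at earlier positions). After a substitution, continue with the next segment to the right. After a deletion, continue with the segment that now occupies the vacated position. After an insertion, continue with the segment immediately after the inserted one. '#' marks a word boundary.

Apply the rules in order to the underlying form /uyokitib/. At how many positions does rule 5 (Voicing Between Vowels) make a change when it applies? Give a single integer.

2

(1) t-Assibilation: [uyokitib] → [uyokisib]
(2) Glottal Epenthesis: [uyokisib] → [huyokisib]
(3) Cluster Reduction: no change — [huyokisib]
(4) Word-Final Devoicing: [huyokisib] → [huyokisip]
(5) Voicing Between Vowels: [huyokisip] → [huyogizip]
Rule 5 changed 2 position(s).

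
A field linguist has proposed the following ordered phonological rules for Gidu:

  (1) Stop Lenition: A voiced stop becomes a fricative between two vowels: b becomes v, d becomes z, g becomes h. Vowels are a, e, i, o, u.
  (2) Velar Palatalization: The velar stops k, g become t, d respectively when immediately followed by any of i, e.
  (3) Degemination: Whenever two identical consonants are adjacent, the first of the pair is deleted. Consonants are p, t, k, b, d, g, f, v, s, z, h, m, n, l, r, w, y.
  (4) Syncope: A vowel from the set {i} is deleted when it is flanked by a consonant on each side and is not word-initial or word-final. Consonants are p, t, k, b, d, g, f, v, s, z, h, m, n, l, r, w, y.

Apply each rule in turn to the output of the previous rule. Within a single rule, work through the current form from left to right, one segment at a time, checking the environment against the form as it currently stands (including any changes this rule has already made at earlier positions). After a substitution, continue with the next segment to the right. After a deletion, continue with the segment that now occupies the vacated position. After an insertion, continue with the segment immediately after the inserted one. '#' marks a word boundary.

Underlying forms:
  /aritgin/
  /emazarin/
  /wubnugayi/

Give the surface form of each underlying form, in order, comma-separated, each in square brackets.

/aritgin/:
  (1) Stop Lenition: no change — [aritgin]
  (2) Velar Palatalization: [aritgin] → [aritdin]
  (3) Degemination: no change — [aritdin]
  (4) Syncope: [aritdin] → [artdn]
/emazarin/:
  (1) Stop Lenition: no change — [emazarin]
  (2) Velar Palatalization: no change — [emazarin]
  (3) Degemination: no change — [emazarin]
  (4) Syncope: [emazarin] → [emazarn]
/wubnugayi/:
  (1) Stop Lenition: [wubnugayi] → [wubnuhayi]
  (2) Velar Palatalization: no change — [wubnuhayi]
  (3) Degemination: no change — [wubnuhayi]
  (4) Syncope: no change — [wubnuhayi]

[artdn], [emazarn], [wubnuhayi]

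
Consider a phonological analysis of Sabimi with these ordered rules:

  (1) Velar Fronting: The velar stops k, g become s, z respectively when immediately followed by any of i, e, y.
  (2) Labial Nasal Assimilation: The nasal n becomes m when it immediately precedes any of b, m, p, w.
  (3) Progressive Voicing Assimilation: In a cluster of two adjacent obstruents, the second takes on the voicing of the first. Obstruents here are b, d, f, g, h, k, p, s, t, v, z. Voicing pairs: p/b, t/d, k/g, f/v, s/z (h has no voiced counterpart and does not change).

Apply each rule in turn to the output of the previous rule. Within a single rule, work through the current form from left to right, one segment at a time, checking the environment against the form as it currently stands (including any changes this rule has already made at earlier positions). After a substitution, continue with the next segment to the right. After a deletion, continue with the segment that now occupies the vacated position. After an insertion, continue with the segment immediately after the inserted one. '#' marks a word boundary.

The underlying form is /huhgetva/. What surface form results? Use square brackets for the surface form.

(1) Velar Fronting: [huhgetva] → [huhzetva]
(2) Labial Nasal Assimilation: no change — [huhzetva]
(3) Progressive Voicing Assimilation: [huhzetva] → [huhsetfa]

[huhsetfa]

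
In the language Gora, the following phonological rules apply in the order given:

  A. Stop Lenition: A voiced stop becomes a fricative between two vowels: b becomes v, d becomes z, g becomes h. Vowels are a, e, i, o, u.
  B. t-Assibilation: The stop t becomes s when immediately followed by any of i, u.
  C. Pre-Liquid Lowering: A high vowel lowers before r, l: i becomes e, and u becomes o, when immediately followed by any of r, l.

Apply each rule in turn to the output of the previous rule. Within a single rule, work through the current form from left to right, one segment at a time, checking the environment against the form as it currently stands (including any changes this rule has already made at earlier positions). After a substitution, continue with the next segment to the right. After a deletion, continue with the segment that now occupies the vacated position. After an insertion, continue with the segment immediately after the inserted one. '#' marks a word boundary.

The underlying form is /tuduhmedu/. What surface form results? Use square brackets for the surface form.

[suzuhmezu]

A Stop Lenition: [tuduhmedu] → [tuzuhmezu]
B t-Assibilation: [tuzuhmezu] → [suzuhmezu]
C Pre-Liquid Lowering: no change — [suzuhmezu]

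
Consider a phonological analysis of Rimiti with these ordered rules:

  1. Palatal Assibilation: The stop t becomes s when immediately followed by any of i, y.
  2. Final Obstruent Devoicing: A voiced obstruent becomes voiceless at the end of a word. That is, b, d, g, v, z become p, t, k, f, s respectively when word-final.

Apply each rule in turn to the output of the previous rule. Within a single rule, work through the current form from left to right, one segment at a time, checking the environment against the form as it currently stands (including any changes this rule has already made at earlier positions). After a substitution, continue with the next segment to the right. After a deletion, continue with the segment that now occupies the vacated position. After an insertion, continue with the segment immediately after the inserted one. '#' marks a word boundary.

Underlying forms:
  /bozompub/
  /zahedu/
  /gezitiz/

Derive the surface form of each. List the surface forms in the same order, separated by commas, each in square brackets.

/bozompub/:
  1 Palatal Assibilation: no change — [bozompub]
  2 Final Obstruent Devoicing: [bozompub] → [bozompup]
/zahedu/:
  1 Palatal Assibilation: no change — [zahedu]
  2 Final Obstruent Devoicing: no change — [zahedu]
/gezitiz/:
  1 Palatal Assibilation: [gezitiz] → [gezisiz]
  2 Final Obstruent Devoicing: [gezisiz] → [gezisis]

[bozompup], [zahedu], [gezisis]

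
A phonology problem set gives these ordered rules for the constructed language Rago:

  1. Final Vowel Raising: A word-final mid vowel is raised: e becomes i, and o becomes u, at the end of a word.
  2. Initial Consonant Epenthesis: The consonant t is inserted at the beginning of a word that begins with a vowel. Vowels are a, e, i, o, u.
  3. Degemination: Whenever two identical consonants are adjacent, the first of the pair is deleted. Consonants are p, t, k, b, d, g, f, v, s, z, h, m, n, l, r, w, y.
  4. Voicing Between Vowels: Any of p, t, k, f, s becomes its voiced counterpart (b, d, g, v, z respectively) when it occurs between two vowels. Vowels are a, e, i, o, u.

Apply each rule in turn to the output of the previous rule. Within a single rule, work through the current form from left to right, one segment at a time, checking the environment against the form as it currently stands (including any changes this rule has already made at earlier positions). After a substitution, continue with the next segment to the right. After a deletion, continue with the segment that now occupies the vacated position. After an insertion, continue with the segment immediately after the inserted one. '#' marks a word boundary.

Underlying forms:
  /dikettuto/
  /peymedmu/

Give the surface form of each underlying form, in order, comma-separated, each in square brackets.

[digedudu], [peymedmu]

/dikettuto/:
  1 Final Vowel Raising: [dikettuto] → [dikettutu]
  2 Initial Consonant Epenthesis: no change — [dikettutu]
  3 Degemination: [dikettutu] → [diketutu]
  4 Voicing Between Vowels: [diketutu] → [digedudu]
/peymedmu/:
  1 Final Vowel Raising: no change — [peymedmu]
  2 Initial Consonant Epenthesis: no change — [peymedmu]
  3 Degemination: no change — [peymedmu]
  4 Voicing Between Vowels: no change — [peymedmu]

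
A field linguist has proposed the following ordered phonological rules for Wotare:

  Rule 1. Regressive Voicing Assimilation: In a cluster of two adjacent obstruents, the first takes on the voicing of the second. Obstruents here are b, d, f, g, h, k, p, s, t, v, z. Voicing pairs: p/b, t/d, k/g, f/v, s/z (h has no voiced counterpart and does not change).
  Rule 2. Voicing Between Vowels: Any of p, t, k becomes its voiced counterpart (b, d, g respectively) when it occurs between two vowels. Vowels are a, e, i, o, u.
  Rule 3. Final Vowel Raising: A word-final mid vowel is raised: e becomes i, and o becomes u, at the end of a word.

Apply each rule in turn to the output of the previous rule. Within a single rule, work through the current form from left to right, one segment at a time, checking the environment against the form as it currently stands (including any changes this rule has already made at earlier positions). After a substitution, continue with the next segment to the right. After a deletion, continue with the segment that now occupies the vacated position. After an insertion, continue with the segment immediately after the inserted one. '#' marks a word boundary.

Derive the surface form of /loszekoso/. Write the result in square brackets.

Rule 1 Regressive Voicing Assimilation: [loszekoso] → [lozzekoso]
Rule 2 Voicing Between Vowels: [lozzekoso] → [lozzegoso]
Rule 3 Final Vowel Raising: [lozzegoso] → [lozzegosu]

[lozzegosu]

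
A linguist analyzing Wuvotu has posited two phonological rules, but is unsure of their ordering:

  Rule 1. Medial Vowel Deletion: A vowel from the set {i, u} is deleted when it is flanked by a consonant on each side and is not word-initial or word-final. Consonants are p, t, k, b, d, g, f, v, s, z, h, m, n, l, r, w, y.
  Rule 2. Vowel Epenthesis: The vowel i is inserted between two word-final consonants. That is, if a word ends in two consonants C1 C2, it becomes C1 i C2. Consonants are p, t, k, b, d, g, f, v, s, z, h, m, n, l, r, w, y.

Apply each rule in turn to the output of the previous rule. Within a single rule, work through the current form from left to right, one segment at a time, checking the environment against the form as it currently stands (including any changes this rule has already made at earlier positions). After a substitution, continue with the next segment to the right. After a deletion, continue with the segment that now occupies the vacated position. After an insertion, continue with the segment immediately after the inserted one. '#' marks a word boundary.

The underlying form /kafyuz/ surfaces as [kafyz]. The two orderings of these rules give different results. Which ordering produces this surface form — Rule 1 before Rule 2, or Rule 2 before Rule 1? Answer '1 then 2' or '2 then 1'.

Order 1 then 2:
  1 Medial Vowel Deletion: [kafyuz] → [kafyz]
  2 Vowel Epenthesis: [kafyz] → [kafyiz]
  result: [kafyiz]
Order 2 then 1:
  2 Vowel Epenthesis: no change — [kafyuz]
  1 Medial Vowel Deletion: [kafyuz] → [kafyz]
  result: [kafyz]

2 then 1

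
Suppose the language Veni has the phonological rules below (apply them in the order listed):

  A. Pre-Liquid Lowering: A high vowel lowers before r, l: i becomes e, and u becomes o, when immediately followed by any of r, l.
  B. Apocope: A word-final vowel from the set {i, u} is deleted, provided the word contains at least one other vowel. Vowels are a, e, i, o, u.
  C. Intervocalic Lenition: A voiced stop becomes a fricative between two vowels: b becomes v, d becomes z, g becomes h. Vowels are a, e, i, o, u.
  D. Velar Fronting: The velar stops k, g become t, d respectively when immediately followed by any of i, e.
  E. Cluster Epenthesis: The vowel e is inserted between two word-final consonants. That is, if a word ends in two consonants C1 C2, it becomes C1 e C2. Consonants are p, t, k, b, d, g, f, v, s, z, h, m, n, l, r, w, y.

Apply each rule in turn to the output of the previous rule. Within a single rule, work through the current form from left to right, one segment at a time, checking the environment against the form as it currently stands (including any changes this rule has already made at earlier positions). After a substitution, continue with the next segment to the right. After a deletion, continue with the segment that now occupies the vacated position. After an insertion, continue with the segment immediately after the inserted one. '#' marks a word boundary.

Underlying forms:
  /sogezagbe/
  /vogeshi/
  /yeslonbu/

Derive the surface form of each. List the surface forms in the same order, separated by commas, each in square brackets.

/sogezagbe/:
  A Pre-Liquid Lowering: no change — [sogezagbe]
  B Apocope: no change — [sogezagbe]
  C Intervocalic Lenition: [sogezagbe] → [sohezagbe]
  D Velar Fronting: no change — [sohezagbe]
  E Cluster Epenthesis: no change — [sohezagbe]
/vogeshi/:
  A Pre-Liquid Lowering: no change — [vogeshi]
  B Apocope: [vogeshi] → [vogesh]
  C Intervocalic Lenition: [vogesh] → [vohesh]
  D Velar Fronting: no change — [vohesh]
  E Cluster Epenthesis: [vohesh] → [voheseh]
/yeslonbu/:
  A Pre-Liquid Lowering: no change — [yeslonbu]
  B Apocope: [yeslonbu] → [yeslonb]
  C Intervocalic Lenition: no change — [yeslonb]
  D Velar Fronting: no change — [yeslonb]
  E Cluster Epenthesis: [yeslonb] → [yesloneb]

[sohezagbe], [voheseh], [yesloneb]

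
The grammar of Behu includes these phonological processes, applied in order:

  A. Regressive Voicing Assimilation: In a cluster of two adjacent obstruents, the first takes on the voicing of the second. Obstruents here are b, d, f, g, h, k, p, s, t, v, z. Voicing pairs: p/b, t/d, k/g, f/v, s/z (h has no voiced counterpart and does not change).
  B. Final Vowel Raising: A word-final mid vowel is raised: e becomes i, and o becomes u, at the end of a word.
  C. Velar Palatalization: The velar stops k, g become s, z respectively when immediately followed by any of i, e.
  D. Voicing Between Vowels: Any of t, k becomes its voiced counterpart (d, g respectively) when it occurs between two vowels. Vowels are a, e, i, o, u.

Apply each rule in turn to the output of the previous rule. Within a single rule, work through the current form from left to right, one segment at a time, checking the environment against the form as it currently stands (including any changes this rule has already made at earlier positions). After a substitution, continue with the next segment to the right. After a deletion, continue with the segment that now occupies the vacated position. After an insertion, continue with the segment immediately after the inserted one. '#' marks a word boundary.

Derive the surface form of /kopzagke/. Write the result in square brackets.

A Regressive Voicing Assimilation: [kopzagke] → [kobzakke]
B Final Vowel Raising: [kobzakke] → [kobzakki]
C Velar Palatalization: [kobzakki] → [kobzaksi]
D Voicing Between Vowels: no change — [kobzaksi]

[kobzaksi]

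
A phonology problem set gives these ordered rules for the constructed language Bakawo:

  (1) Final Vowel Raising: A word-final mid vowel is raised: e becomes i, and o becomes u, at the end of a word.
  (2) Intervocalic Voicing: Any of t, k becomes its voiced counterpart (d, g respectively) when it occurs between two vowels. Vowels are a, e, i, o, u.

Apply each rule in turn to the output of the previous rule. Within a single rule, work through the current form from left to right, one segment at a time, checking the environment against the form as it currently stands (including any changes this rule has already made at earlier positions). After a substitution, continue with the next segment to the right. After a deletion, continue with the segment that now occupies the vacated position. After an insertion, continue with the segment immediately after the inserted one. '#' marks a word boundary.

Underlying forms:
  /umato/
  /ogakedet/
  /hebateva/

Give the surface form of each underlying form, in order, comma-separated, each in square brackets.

/umato/:
  (1) Final Vowel Raising: [umato] → [umatu]
  (2) Intervocalic Voicing: [umatu] → [umadu]
/ogakedet/:
  (1) Final Vowel Raising: no change — [ogakedet]
  (2) Intervocalic Voicing: [ogakedet] → [ogagedet]
/hebateva/:
  (1) Final Vowel Raising: no change — [hebateva]
  (2) Intervocalic Voicing: [hebateva] → [hebadeva]

[umadu], [ogagedet], [hebadeva]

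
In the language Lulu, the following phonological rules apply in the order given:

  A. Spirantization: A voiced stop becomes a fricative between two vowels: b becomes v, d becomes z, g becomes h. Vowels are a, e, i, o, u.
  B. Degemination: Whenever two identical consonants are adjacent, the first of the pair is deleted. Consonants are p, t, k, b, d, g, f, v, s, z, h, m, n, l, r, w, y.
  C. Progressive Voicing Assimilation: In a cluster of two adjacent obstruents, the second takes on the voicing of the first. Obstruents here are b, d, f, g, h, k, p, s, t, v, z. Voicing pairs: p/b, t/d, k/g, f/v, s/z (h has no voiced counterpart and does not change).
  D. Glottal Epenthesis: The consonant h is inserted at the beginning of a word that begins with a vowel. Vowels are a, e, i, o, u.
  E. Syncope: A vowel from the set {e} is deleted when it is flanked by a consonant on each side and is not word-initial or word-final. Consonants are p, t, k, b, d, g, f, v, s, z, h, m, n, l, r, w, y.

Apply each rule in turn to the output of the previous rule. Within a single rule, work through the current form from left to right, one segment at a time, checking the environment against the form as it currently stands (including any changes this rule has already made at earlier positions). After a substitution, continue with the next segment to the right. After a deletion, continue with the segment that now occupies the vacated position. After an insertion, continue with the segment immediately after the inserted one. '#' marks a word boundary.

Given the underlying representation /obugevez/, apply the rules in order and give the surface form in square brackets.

[hovuhvz]

A Spirantization: [obugevez] → [ovuhevez]
B Degemination: no change — [ovuhevez]
C Progressive Voicing Assimilation: no change — [ovuhevez]
D Glottal Epenthesis: [ovuhevez] → [hovuhevez]
E Syncope: [hovuhevez] → [hovuhvz]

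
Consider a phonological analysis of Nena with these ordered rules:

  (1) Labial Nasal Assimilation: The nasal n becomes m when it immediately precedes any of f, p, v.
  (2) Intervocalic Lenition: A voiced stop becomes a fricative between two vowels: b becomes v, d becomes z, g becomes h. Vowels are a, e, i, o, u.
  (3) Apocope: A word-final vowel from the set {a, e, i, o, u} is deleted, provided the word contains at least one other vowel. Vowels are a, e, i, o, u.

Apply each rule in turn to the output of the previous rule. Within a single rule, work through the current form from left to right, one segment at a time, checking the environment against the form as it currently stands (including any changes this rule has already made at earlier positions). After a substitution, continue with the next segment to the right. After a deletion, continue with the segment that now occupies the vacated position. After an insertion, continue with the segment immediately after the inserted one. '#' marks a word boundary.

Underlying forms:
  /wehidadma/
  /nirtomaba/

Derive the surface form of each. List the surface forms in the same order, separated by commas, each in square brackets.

[wehizadm], [nirtomav]

/wehidadma/:
  (1) Labial Nasal Assimilation: no change — [wehidadma]
  (2) Intervocalic Lenition: [wehidadma] → [wehizadma]
  (3) Apocope: [wehizadma] → [wehizadm]
/nirtomaba/:
  (1) Labial Nasal Assimilation: no change — [nirtomaba]
  (2) Intervocalic Lenition: [nirtomaba] → [nirtomava]
  (3) Apocope: [nirtomava] → [nirtomav]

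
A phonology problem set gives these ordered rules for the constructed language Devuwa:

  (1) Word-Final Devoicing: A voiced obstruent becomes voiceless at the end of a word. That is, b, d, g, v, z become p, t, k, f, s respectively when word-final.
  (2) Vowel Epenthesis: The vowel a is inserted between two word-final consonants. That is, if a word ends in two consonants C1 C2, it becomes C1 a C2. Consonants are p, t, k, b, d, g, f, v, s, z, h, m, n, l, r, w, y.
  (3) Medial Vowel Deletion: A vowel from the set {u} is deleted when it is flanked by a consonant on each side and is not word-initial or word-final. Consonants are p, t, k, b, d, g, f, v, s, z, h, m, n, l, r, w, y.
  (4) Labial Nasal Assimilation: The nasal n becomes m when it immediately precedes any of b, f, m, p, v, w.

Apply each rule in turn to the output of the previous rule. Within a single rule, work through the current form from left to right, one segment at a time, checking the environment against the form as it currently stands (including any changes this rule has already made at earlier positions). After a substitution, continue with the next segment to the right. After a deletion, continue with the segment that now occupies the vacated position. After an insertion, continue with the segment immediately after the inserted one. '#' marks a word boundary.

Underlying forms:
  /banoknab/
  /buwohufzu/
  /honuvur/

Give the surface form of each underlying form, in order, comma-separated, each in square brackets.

/banoknab/:
  (1) Word-Final Devoicing: [banoknab] → [banoknap]
  (2) Vowel Epenthesis: no change — [banoknap]
  (3) Medial Vowel Deletion: no change — [banoknap]
  (4) Labial Nasal Assimilation: no change — [banoknap]
/buwohufzu/:
  (1) Word-Final Devoicing: no change — [buwohufzu]
  (2) Vowel Epenthesis: no change — [buwohufzu]
  (3) Medial Vowel Deletion: [buwohufzu] → [bwohfzu]
  (4) Labial Nasal Assimilation: no change — [bwohfzu]
/honuvur/:
  (1) Word-Final Devoicing: no change — [honuvur]
  (2) Vowel Epenthesis: no change — [honuvur]
  (3) Medial Vowel Deletion: [honuvur] → [honvr]
  (4) Labial Nasal Assimilation: [honvr] → [homvr]

[banoknap], [bwohfzu], [homvr]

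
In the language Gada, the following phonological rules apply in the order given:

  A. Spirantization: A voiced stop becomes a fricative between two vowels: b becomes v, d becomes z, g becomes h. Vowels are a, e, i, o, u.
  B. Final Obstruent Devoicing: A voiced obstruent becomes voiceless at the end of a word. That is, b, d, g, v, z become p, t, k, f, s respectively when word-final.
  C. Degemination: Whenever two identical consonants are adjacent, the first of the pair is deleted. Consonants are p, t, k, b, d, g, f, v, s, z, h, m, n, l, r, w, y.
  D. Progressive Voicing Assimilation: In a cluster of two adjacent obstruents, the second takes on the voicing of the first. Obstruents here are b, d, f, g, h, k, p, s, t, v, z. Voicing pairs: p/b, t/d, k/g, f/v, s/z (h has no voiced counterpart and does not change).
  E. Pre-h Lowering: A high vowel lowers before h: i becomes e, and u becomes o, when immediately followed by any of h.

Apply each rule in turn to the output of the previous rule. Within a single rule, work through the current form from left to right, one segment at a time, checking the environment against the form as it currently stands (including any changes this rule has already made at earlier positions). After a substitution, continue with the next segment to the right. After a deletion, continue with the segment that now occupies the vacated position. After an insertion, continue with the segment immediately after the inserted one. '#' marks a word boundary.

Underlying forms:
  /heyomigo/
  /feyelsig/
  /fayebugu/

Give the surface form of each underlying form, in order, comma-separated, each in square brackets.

[heyomeho], [feyelsik], [fayevohu]

/heyomigo/:
  A Spirantization: [heyomigo] → [heyomiho]
  B Final Obstruent Devoicing: no change — [heyomiho]
  C Degemination: no change — [heyomiho]
  D Progressive Voicing Assimilation: no change — [heyomiho]
  E Pre-h Lowering: [heyomiho] → [heyomeho]
/feyelsig/:
  A Spirantization: no change — [feyelsig]
  B Final Obstruent Devoicing: [feyelsig] → [feyelsik]
  C Degemination: no change — [feyelsik]
  D Progressive Voicing Assimilation: no change — [feyelsik]
  E Pre-h Lowering: no change — [feyelsik]
/fayebugu/:
  A Spirantization: [fayebugu] → [fayevuhu]
  B Final Obstruent Devoicing: no change — [fayevuhu]
  C Degemination: no change — [fayevuhu]
  D Progressive Voicing Assimilation: no change — [fayevuhu]
  E Pre-h Lowering: [fayevuhu] → [fayevohu]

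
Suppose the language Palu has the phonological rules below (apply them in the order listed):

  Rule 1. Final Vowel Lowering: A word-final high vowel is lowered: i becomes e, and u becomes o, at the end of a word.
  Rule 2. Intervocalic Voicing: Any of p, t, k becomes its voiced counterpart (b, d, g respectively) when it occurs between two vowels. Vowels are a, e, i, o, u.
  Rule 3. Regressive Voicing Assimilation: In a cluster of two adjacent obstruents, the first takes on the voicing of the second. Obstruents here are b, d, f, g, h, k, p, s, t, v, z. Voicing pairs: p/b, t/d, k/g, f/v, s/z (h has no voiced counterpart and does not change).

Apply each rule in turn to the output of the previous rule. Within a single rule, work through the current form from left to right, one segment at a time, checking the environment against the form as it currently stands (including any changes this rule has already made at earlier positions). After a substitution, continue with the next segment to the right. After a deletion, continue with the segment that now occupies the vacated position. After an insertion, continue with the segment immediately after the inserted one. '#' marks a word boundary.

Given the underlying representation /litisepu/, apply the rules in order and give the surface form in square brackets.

Rule 1 Final Vowel Lowering: [litisepu] → [litisepo]
Rule 2 Intervocalic Voicing: [litisepo] → [lidisebo]
Rule 3 Regressive Voicing Assimilation: no change — [lidisebo]

[lidisebo]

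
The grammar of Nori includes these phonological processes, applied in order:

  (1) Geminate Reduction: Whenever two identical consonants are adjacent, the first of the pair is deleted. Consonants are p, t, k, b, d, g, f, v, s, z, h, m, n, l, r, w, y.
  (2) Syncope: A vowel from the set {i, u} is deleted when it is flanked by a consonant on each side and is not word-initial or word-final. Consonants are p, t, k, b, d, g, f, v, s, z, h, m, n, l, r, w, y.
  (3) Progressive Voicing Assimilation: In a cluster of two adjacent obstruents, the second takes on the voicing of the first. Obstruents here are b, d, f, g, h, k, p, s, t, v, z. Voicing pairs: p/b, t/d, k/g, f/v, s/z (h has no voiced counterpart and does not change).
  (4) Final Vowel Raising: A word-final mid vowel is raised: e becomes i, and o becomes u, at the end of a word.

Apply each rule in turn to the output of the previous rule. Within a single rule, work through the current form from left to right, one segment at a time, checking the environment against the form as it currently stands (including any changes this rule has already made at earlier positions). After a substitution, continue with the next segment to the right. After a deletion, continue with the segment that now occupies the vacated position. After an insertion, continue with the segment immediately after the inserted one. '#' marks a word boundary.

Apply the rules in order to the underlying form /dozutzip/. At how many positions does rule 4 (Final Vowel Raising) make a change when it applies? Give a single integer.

(1) Geminate Reduction: no change — [dozutzip]
(2) Syncope: [dozutzip] → [doztzp]
(3) Progressive Voicing Assimilation: [doztzp] → [dozdzb]
(4) Final Vowel Raising: no change — [dozdzb]
Rule 4 changed 0 position(s).

0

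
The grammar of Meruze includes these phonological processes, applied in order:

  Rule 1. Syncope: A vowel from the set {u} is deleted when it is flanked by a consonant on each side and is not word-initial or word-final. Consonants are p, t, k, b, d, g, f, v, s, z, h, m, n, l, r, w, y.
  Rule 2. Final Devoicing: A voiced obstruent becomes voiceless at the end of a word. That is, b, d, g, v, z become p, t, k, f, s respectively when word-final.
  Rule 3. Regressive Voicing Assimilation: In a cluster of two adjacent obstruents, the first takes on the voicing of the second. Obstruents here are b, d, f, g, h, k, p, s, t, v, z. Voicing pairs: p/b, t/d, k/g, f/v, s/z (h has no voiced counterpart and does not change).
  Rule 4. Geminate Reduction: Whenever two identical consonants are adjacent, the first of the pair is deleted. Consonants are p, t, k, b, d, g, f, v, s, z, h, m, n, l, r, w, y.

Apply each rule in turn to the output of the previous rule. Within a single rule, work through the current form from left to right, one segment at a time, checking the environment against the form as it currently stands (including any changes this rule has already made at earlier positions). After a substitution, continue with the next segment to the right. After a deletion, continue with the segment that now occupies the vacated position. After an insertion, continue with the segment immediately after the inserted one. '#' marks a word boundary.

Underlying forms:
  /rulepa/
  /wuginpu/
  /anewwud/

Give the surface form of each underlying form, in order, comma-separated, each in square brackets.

/rulepa/:
  Rule 1 Syncope: [rulepa] → [rlepa]
  Rule 2 Final Devoicing: no change — [rlepa]
  Rule 3 Regressive Voicing Assimilation: no change — [rlepa]
  Rule 4 Geminate Reduction: no change — [rlepa]
/wuginpu/:
  Rule 1 Syncope: [wuginpu] → [wginpu]
  Rule 2 Final Devoicing: no change — [wginpu]
  Rule 3 Regressive Voicing Assimilation: no change — [wginpu]
  Rule 4 Geminate Reduction: no change — [wginpu]
/anewwud/:
  Rule 1 Syncope: [anewwud] → [anewwd]
  Rule 2 Final Devoicing: [anewwd] → [anewwt]
  Rule 3 Regressive Voicing Assimilation: no change — [anewwt]
  Rule 4 Geminate Reduction: [anewwt] → [anewt]

[rlepa], [wginpu], [anewt]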